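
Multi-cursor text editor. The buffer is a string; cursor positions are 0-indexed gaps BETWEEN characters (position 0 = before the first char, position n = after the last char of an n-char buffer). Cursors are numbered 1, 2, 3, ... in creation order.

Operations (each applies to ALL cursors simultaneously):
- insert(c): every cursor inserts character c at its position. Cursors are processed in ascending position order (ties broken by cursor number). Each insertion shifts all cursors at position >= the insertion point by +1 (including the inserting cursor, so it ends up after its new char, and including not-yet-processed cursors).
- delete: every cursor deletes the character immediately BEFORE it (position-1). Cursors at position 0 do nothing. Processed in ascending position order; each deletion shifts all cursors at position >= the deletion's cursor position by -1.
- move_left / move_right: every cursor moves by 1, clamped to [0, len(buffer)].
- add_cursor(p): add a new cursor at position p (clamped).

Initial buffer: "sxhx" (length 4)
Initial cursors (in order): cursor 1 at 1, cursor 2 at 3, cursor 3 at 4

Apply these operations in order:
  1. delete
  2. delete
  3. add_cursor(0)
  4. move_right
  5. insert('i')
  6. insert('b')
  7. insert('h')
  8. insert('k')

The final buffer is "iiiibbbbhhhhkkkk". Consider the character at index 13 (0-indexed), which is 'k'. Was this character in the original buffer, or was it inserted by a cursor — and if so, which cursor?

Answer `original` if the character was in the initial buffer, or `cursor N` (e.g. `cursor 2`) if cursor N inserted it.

Answer: cursor 2

Derivation:
After op 1 (delete): buffer="x" (len 1), cursors c1@0 c2@1 c3@1, authorship .
After op 2 (delete): buffer="" (len 0), cursors c1@0 c2@0 c3@0, authorship 
After op 3 (add_cursor(0)): buffer="" (len 0), cursors c1@0 c2@0 c3@0 c4@0, authorship 
After op 4 (move_right): buffer="" (len 0), cursors c1@0 c2@0 c3@0 c4@0, authorship 
After op 5 (insert('i')): buffer="iiii" (len 4), cursors c1@4 c2@4 c3@4 c4@4, authorship 1234
After op 6 (insert('b')): buffer="iiiibbbb" (len 8), cursors c1@8 c2@8 c3@8 c4@8, authorship 12341234
After op 7 (insert('h')): buffer="iiiibbbbhhhh" (len 12), cursors c1@12 c2@12 c3@12 c4@12, authorship 123412341234
After op 8 (insert('k')): buffer="iiiibbbbhhhhkkkk" (len 16), cursors c1@16 c2@16 c3@16 c4@16, authorship 1234123412341234
Authorship (.=original, N=cursor N): 1 2 3 4 1 2 3 4 1 2 3 4 1 2 3 4
Index 13: author = 2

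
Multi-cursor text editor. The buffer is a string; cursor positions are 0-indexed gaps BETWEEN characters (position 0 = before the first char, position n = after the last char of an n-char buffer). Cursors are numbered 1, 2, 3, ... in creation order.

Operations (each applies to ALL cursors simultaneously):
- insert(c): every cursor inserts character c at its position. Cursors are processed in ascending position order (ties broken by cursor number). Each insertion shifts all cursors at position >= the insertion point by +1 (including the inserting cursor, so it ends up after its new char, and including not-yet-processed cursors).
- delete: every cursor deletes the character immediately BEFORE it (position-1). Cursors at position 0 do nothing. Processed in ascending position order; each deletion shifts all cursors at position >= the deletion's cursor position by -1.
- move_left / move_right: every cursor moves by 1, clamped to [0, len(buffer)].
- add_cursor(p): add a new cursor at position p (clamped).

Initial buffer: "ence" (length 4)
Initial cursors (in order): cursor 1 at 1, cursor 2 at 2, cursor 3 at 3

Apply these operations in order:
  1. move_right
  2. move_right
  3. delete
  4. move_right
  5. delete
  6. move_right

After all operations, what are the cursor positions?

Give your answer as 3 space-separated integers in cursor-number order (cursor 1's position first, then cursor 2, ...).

After op 1 (move_right): buffer="ence" (len 4), cursors c1@2 c2@3 c3@4, authorship ....
After op 2 (move_right): buffer="ence" (len 4), cursors c1@3 c2@4 c3@4, authorship ....
After op 3 (delete): buffer="e" (len 1), cursors c1@1 c2@1 c3@1, authorship .
After op 4 (move_right): buffer="e" (len 1), cursors c1@1 c2@1 c3@1, authorship .
After op 5 (delete): buffer="" (len 0), cursors c1@0 c2@0 c3@0, authorship 
After op 6 (move_right): buffer="" (len 0), cursors c1@0 c2@0 c3@0, authorship 

Answer: 0 0 0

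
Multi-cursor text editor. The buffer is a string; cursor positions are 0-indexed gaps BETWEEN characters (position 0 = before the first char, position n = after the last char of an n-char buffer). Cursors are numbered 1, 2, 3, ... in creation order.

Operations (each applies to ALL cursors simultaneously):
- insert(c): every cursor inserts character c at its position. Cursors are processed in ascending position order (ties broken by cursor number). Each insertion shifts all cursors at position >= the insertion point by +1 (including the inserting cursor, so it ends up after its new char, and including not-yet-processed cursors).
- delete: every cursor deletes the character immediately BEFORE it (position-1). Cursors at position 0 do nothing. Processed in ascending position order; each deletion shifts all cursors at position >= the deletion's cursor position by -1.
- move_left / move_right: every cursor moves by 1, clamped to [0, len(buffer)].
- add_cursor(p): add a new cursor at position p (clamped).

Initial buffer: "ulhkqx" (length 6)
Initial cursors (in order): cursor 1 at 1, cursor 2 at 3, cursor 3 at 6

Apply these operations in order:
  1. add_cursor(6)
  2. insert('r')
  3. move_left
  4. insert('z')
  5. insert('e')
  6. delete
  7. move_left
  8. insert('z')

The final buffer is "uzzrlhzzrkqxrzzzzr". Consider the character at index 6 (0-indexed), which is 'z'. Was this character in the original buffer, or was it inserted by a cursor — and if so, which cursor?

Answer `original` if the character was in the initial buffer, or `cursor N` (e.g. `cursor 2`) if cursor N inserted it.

Answer: cursor 2

Derivation:
After op 1 (add_cursor(6)): buffer="ulhkqx" (len 6), cursors c1@1 c2@3 c3@6 c4@6, authorship ......
After op 2 (insert('r')): buffer="urlhrkqxrr" (len 10), cursors c1@2 c2@5 c3@10 c4@10, authorship .1..2...34
After op 3 (move_left): buffer="urlhrkqxrr" (len 10), cursors c1@1 c2@4 c3@9 c4@9, authorship .1..2...34
After op 4 (insert('z')): buffer="uzrlhzrkqxrzzr" (len 14), cursors c1@2 c2@6 c3@13 c4@13, authorship .11..22...3344
After op 5 (insert('e')): buffer="uzerlhzerkqxrzzeer" (len 18), cursors c1@3 c2@8 c3@17 c4@17, authorship .111..222...334344
After op 6 (delete): buffer="uzrlhzrkqxrzzr" (len 14), cursors c1@2 c2@6 c3@13 c4@13, authorship .11..22...3344
After op 7 (move_left): buffer="uzrlhzrkqxrzzr" (len 14), cursors c1@1 c2@5 c3@12 c4@12, authorship .11..22...3344
After op 8 (insert('z')): buffer="uzzrlhzzrkqxrzzzzr" (len 18), cursors c1@2 c2@7 c3@16 c4@16, authorship .111..222...333444
Authorship (.=original, N=cursor N): . 1 1 1 . . 2 2 2 . . . 3 3 3 4 4 4
Index 6: author = 2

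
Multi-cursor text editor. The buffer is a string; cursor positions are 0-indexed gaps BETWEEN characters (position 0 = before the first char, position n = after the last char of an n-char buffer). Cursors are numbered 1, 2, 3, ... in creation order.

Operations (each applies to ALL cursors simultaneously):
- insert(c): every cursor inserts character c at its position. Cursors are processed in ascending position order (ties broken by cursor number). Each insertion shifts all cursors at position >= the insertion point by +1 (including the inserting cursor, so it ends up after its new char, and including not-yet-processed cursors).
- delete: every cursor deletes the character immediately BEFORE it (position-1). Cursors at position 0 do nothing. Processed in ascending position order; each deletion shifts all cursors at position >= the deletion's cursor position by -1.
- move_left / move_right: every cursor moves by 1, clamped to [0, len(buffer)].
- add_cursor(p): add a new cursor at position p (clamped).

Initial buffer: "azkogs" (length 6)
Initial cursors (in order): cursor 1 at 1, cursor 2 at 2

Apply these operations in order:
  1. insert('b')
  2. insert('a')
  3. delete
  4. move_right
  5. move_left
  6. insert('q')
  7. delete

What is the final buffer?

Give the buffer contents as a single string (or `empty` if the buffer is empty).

Answer: abzbkogs

Derivation:
After op 1 (insert('b')): buffer="abzbkogs" (len 8), cursors c1@2 c2@4, authorship .1.2....
After op 2 (insert('a')): buffer="abazbakogs" (len 10), cursors c1@3 c2@6, authorship .11.22....
After op 3 (delete): buffer="abzbkogs" (len 8), cursors c1@2 c2@4, authorship .1.2....
After op 4 (move_right): buffer="abzbkogs" (len 8), cursors c1@3 c2@5, authorship .1.2....
After op 5 (move_left): buffer="abzbkogs" (len 8), cursors c1@2 c2@4, authorship .1.2....
After op 6 (insert('q')): buffer="abqzbqkogs" (len 10), cursors c1@3 c2@6, authorship .11.22....
After op 7 (delete): buffer="abzbkogs" (len 8), cursors c1@2 c2@4, authorship .1.2....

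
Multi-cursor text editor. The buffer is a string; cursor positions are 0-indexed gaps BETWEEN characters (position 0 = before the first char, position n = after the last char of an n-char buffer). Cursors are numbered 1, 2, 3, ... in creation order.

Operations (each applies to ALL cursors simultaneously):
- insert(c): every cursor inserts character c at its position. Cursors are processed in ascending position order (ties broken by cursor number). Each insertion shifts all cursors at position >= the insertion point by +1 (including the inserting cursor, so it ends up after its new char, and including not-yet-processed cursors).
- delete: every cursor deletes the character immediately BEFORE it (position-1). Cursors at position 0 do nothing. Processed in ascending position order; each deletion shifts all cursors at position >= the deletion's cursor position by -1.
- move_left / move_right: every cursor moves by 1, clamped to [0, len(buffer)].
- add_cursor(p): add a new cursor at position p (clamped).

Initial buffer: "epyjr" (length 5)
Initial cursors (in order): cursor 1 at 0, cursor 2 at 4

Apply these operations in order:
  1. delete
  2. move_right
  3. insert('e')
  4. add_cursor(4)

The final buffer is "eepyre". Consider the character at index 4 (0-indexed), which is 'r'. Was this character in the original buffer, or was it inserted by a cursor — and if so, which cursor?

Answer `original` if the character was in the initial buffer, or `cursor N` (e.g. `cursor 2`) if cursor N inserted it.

After op 1 (delete): buffer="epyr" (len 4), cursors c1@0 c2@3, authorship ....
After op 2 (move_right): buffer="epyr" (len 4), cursors c1@1 c2@4, authorship ....
After op 3 (insert('e')): buffer="eepyre" (len 6), cursors c1@2 c2@6, authorship .1...2
After op 4 (add_cursor(4)): buffer="eepyre" (len 6), cursors c1@2 c3@4 c2@6, authorship .1...2
Authorship (.=original, N=cursor N): . 1 . . . 2
Index 4: author = original

Answer: original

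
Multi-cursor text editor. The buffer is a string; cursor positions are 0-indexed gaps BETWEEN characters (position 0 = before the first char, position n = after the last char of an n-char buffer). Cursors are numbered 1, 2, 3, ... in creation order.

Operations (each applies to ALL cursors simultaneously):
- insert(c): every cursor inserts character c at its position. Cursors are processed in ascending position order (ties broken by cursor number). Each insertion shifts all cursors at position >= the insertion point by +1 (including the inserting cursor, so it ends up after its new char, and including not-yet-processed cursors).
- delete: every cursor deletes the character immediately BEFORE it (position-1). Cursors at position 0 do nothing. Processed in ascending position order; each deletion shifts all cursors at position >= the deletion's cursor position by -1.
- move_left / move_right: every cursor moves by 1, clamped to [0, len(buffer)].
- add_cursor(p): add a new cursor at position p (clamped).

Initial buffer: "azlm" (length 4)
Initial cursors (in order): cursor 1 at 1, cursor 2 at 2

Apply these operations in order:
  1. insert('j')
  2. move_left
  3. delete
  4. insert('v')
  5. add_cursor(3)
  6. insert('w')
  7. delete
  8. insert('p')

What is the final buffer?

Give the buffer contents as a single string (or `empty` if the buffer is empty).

After op 1 (insert('j')): buffer="ajzjlm" (len 6), cursors c1@2 c2@4, authorship .1.2..
After op 2 (move_left): buffer="ajzjlm" (len 6), cursors c1@1 c2@3, authorship .1.2..
After op 3 (delete): buffer="jjlm" (len 4), cursors c1@0 c2@1, authorship 12..
After op 4 (insert('v')): buffer="vjvjlm" (len 6), cursors c1@1 c2@3, authorship 1122..
After op 5 (add_cursor(3)): buffer="vjvjlm" (len 6), cursors c1@1 c2@3 c3@3, authorship 1122..
After op 6 (insert('w')): buffer="vwjvwwjlm" (len 9), cursors c1@2 c2@6 c3@6, authorship 1112232..
After op 7 (delete): buffer="vjvjlm" (len 6), cursors c1@1 c2@3 c3@3, authorship 1122..
After op 8 (insert('p')): buffer="vpjvppjlm" (len 9), cursors c1@2 c2@6 c3@6, authorship 1112232..

Answer: vpjvppjlm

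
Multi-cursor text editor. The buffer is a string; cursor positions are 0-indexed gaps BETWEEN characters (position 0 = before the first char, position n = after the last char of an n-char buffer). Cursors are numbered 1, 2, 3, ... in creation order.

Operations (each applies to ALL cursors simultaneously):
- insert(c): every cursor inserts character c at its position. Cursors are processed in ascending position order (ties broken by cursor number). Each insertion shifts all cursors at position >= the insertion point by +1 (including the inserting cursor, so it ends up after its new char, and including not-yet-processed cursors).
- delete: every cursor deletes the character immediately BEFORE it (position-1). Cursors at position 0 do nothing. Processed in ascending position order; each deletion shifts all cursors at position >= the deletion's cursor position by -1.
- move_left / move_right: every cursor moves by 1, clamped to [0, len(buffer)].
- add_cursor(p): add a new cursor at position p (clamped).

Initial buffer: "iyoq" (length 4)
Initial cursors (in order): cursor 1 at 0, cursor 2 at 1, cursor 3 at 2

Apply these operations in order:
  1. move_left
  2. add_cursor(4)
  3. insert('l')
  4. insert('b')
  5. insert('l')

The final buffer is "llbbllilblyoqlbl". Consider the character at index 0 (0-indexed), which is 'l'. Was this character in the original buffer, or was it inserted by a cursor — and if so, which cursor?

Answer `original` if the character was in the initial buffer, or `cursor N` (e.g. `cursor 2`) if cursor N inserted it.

Answer: cursor 1

Derivation:
After op 1 (move_left): buffer="iyoq" (len 4), cursors c1@0 c2@0 c3@1, authorship ....
After op 2 (add_cursor(4)): buffer="iyoq" (len 4), cursors c1@0 c2@0 c3@1 c4@4, authorship ....
After op 3 (insert('l')): buffer="llilyoql" (len 8), cursors c1@2 c2@2 c3@4 c4@8, authorship 12.3...4
After op 4 (insert('b')): buffer="llbbilbyoqlb" (len 12), cursors c1@4 c2@4 c3@7 c4@12, authorship 1212.33...44
After op 5 (insert('l')): buffer="llbbllilblyoqlbl" (len 16), cursors c1@6 c2@6 c3@10 c4@16, authorship 121212.333...444
Authorship (.=original, N=cursor N): 1 2 1 2 1 2 . 3 3 3 . . . 4 4 4
Index 0: author = 1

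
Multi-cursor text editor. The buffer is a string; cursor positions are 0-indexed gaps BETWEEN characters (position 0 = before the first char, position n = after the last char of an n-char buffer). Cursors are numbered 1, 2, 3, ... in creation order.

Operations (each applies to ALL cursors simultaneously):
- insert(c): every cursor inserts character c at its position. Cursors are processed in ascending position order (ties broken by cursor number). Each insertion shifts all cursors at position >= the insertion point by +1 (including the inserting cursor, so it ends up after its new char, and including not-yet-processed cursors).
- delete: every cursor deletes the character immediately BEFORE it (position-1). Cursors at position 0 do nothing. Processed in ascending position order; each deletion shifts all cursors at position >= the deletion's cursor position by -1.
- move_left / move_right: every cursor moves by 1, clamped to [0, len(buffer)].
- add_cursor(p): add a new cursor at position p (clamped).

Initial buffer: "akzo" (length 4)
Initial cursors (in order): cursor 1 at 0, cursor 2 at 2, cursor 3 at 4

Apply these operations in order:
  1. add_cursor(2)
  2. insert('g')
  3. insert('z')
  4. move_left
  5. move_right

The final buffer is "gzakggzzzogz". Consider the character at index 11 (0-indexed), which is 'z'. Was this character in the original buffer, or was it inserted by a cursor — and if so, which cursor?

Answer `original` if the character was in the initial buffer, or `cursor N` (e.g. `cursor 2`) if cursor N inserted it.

Answer: cursor 3

Derivation:
After op 1 (add_cursor(2)): buffer="akzo" (len 4), cursors c1@0 c2@2 c4@2 c3@4, authorship ....
After op 2 (insert('g')): buffer="gakggzog" (len 8), cursors c1@1 c2@5 c4@5 c3@8, authorship 1..24..3
After op 3 (insert('z')): buffer="gzakggzzzogz" (len 12), cursors c1@2 c2@8 c4@8 c3@12, authorship 11..2424..33
After op 4 (move_left): buffer="gzakggzzzogz" (len 12), cursors c1@1 c2@7 c4@7 c3@11, authorship 11..2424..33
After op 5 (move_right): buffer="gzakggzzzogz" (len 12), cursors c1@2 c2@8 c4@8 c3@12, authorship 11..2424..33
Authorship (.=original, N=cursor N): 1 1 . . 2 4 2 4 . . 3 3
Index 11: author = 3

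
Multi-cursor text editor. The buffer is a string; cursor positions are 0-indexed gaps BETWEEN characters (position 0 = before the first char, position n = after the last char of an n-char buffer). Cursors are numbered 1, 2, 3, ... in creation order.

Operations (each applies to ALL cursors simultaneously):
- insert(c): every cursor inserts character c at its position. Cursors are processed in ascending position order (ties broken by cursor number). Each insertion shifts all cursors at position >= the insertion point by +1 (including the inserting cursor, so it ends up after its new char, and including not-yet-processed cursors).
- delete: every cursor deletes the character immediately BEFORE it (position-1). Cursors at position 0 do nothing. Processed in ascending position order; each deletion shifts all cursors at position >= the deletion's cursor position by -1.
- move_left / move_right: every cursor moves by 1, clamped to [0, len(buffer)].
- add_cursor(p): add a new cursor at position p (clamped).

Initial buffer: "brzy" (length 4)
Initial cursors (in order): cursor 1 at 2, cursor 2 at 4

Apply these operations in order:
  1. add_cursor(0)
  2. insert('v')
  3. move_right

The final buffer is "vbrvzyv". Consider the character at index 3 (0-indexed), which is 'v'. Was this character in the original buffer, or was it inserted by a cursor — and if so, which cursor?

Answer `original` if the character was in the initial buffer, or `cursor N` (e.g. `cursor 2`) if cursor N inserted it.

After op 1 (add_cursor(0)): buffer="brzy" (len 4), cursors c3@0 c1@2 c2@4, authorship ....
After op 2 (insert('v')): buffer="vbrvzyv" (len 7), cursors c3@1 c1@4 c2@7, authorship 3..1..2
After op 3 (move_right): buffer="vbrvzyv" (len 7), cursors c3@2 c1@5 c2@7, authorship 3..1..2
Authorship (.=original, N=cursor N): 3 . . 1 . . 2
Index 3: author = 1

Answer: cursor 1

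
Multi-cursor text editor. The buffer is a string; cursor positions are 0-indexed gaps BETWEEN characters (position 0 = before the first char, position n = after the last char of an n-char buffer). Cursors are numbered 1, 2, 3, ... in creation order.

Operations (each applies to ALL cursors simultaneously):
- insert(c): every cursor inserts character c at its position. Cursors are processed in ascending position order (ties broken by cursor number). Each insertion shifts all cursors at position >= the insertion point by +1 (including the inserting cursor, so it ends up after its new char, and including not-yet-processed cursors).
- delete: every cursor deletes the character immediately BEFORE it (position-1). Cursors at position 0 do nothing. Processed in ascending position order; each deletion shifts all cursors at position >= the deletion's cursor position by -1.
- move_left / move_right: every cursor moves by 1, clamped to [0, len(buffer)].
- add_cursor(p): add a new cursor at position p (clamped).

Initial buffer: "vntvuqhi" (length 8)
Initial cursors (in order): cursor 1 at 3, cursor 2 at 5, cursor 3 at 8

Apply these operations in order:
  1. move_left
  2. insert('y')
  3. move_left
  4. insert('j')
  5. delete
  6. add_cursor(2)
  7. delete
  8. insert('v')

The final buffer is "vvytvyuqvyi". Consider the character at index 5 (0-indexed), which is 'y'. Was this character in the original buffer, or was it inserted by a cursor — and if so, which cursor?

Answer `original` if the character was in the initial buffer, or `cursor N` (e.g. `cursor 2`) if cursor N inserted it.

Answer: cursor 2

Derivation:
After op 1 (move_left): buffer="vntvuqhi" (len 8), cursors c1@2 c2@4 c3@7, authorship ........
After op 2 (insert('y')): buffer="vnytvyuqhyi" (len 11), cursors c1@3 c2@6 c3@10, authorship ..1..2...3.
After op 3 (move_left): buffer="vnytvyuqhyi" (len 11), cursors c1@2 c2@5 c3@9, authorship ..1..2...3.
After op 4 (insert('j')): buffer="vnjytvjyuqhjyi" (len 14), cursors c1@3 c2@7 c3@12, authorship ..11..22...33.
After op 5 (delete): buffer="vnytvyuqhyi" (len 11), cursors c1@2 c2@5 c3@9, authorship ..1..2...3.
After op 6 (add_cursor(2)): buffer="vnytvyuqhyi" (len 11), cursors c1@2 c4@2 c2@5 c3@9, authorship ..1..2...3.
After op 7 (delete): buffer="ytyuqyi" (len 7), cursors c1@0 c4@0 c2@2 c3@5, authorship 1.2..3.
After op 8 (insert('v')): buffer="vvytvyuqvyi" (len 11), cursors c1@2 c4@2 c2@5 c3@9, authorship 141.22..33.
Authorship (.=original, N=cursor N): 1 4 1 . 2 2 . . 3 3 .
Index 5: author = 2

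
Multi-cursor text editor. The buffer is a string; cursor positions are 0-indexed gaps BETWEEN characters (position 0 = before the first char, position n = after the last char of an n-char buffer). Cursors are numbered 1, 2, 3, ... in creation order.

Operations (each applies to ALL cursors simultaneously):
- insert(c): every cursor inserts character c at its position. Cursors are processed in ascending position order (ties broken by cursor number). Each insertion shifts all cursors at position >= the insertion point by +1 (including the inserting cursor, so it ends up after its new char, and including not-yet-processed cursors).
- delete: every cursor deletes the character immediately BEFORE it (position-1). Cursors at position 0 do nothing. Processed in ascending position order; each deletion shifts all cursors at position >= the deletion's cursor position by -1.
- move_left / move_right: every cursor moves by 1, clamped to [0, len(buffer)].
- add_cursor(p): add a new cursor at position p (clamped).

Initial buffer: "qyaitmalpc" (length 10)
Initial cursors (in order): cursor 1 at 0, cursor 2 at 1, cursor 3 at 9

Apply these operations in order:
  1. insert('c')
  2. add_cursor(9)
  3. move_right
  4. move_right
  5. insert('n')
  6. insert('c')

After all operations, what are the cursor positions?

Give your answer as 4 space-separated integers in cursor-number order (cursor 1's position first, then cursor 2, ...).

After op 1 (insert('c')): buffer="cqcyaitmalpcc" (len 13), cursors c1@1 c2@3 c3@12, authorship 1.2........3.
After op 2 (add_cursor(9)): buffer="cqcyaitmalpcc" (len 13), cursors c1@1 c2@3 c4@9 c3@12, authorship 1.2........3.
After op 3 (move_right): buffer="cqcyaitmalpcc" (len 13), cursors c1@2 c2@4 c4@10 c3@13, authorship 1.2........3.
After op 4 (move_right): buffer="cqcyaitmalpcc" (len 13), cursors c1@3 c2@5 c4@11 c3@13, authorship 1.2........3.
After op 5 (insert('n')): buffer="cqcnyanitmalpnccn" (len 17), cursors c1@4 c2@7 c4@14 c3@17, authorship 1.21..2......43.3
After op 6 (insert('c')): buffer="cqcncyancitmalpncccnc" (len 21), cursors c1@5 c2@9 c4@17 c3@21, authorship 1.211..22......443.33

Answer: 5 9 21 17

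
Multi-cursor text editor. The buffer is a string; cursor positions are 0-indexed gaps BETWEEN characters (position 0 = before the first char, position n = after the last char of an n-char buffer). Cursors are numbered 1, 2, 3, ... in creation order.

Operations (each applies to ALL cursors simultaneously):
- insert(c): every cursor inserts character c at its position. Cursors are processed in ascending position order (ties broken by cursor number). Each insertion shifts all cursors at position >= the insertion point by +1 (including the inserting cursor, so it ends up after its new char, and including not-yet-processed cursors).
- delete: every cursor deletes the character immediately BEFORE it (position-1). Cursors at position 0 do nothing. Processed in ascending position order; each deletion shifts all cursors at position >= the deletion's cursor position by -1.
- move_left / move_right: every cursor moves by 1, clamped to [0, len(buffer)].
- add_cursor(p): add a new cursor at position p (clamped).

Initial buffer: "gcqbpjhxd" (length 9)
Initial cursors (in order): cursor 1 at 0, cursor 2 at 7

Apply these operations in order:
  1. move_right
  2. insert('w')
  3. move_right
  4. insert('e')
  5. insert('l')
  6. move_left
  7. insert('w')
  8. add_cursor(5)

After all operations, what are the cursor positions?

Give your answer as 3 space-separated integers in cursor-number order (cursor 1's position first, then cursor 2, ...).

After op 1 (move_right): buffer="gcqbpjhxd" (len 9), cursors c1@1 c2@8, authorship .........
After op 2 (insert('w')): buffer="gwcqbpjhxwd" (len 11), cursors c1@2 c2@10, authorship .1.......2.
After op 3 (move_right): buffer="gwcqbpjhxwd" (len 11), cursors c1@3 c2@11, authorship .1.......2.
After op 4 (insert('e')): buffer="gwceqbpjhxwde" (len 13), cursors c1@4 c2@13, authorship .1.1......2.2
After op 5 (insert('l')): buffer="gwcelqbpjhxwdel" (len 15), cursors c1@5 c2@15, authorship .1.11......2.22
After op 6 (move_left): buffer="gwcelqbpjhxwdel" (len 15), cursors c1@4 c2@14, authorship .1.11......2.22
After op 7 (insert('w')): buffer="gwcewlqbpjhxwdewl" (len 17), cursors c1@5 c2@16, authorship .1.111......2.222
After op 8 (add_cursor(5)): buffer="gwcewlqbpjhxwdewl" (len 17), cursors c1@5 c3@5 c2@16, authorship .1.111......2.222

Answer: 5 16 5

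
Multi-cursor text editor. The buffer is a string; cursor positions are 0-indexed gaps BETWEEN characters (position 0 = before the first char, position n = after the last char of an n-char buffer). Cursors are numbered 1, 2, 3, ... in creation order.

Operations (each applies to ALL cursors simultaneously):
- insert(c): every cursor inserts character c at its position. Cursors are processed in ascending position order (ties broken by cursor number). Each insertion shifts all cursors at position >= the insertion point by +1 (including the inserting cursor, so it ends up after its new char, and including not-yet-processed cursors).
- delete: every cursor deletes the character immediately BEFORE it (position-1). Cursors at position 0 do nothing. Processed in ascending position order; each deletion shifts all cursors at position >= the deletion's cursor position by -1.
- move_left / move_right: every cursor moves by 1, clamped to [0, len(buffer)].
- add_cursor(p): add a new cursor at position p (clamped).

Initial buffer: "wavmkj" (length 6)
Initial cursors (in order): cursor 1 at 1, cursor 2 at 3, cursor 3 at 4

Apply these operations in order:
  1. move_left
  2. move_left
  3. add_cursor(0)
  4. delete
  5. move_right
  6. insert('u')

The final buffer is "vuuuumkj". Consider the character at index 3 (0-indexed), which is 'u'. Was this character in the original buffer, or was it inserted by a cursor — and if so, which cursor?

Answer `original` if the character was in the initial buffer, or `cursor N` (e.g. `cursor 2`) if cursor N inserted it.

After op 1 (move_left): buffer="wavmkj" (len 6), cursors c1@0 c2@2 c3@3, authorship ......
After op 2 (move_left): buffer="wavmkj" (len 6), cursors c1@0 c2@1 c3@2, authorship ......
After op 3 (add_cursor(0)): buffer="wavmkj" (len 6), cursors c1@0 c4@0 c2@1 c3@2, authorship ......
After op 4 (delete): buffer="vmkj" (len 4), cursors c1@0 c2@0 c3@0 c4@0, authorship ....
After op 5 (move_right): buffer="vmkj" (len 4), cursors c1@1 c2@1 c3@1 c4@1, authorship ....
After op 6 (insert('u')): buffer="vuuuumkj" (len 8), cursors c1@5 c2@5 c3@5 c4@5, authorship .1234...
Authorship (.=original, N=cursor N): . 1 2 3 4 . . .
Index 3: author = 3

Answer: cursor 3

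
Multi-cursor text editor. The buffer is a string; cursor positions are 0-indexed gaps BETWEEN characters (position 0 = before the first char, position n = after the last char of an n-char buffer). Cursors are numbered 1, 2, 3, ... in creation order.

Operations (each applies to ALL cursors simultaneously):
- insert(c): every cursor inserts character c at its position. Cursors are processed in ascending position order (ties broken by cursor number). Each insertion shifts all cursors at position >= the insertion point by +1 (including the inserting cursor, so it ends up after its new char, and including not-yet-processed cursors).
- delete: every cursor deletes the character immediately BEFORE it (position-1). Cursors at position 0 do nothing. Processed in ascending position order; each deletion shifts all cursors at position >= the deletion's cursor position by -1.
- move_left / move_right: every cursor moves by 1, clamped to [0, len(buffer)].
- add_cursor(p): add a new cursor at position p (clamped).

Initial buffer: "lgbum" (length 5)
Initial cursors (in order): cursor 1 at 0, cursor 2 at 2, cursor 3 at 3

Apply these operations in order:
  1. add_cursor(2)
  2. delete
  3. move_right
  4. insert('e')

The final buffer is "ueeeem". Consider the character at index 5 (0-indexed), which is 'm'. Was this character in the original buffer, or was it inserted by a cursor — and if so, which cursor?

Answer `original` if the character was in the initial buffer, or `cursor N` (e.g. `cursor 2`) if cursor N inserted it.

After op 1 (add_cursor(2)): buffer="lgbum" (len 5), cursors c1@0 c2@2 c4@2 c3@3, authorship .....
After op 2 (delete): buffer="um" (len 2), cursors c1@0 c2@0 c3@0 c4@0, authorship ..
After op 3 (move_right): buffer="um" (len 2), cursors c1@1 c2@1 c3@1 c4@1, authorship ..
After op 4 (insert('e')): buffer="ueeeem" (len 6), cursors c1@5 c2@5 c3@5 c4@5, authorship .1234.
Authorship (.=original, N=cursor N): . 1 2 3 4 .
Index 5: author = original

Answer: original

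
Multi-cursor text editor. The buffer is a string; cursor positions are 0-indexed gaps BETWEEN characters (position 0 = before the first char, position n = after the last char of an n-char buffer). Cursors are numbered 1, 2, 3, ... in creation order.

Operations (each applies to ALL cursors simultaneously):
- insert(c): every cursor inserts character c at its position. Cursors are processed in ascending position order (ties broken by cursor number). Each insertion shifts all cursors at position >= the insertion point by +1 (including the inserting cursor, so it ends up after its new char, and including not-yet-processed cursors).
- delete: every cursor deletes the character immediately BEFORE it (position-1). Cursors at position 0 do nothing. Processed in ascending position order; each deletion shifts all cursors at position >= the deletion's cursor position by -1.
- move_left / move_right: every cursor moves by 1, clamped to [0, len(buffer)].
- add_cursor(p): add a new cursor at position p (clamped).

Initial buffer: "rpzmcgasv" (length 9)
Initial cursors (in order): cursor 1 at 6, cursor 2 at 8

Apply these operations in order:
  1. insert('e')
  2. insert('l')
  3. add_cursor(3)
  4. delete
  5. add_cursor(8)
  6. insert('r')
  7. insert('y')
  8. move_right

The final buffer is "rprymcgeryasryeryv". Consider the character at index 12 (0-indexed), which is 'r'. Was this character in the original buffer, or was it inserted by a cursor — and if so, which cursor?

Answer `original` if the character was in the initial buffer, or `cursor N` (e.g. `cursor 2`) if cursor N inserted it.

Answer: cursor 4

Derivation:
After op 1 (insert('e')): buffer="rpzmcgeasev" (len 11), cursors c1@7 c2@10, authorship ......1..2.
After op 2 (insert('l')): buffer="rpzmcgelaselv" (len 13), cursors c1@8 c2@12, authorship ......11..22.
After op 3 (add_cursor(3)): buffer="rpzmcgelaselv" (len 13), cursors c3@3 c1@8 c2@12, authorship ......11..22.
After op 4 (delete): buffer="rpmcgeasev" (len 10), cursors c3@2 c1@6 c2@9, authorship .....1..2.
After op 5 (add_cursor(8)): buffer="rpmcgeasev" (len 10), cursors c3@2 c1@6 c4@8 c2@9, authorship .....1..2.
After op 6 (insert('r')): buffer="rprmcgerasrerv" (len 14), cursors c3@3 c1@8 c4@11 c2@13, authorship ..3...11..422.
After op 7 (insert('y')): buffer="rprymcgeryasryeryv" (len 18), cursors c3@4 c1@10 c4@14 c2@17, authorship ..33...111..44222.
After op 8 (move_right): buffer="rprymcgeryasryeryv" (len 18), cursors c3@5 c1@11 c4@15 c2@18, authorship ..33...111..44222.
Authorship (.=original, N=cursor N): . . 3 3 . . . 1 1 1 . . 4 4 2 2 2 .
Index 12: author = 4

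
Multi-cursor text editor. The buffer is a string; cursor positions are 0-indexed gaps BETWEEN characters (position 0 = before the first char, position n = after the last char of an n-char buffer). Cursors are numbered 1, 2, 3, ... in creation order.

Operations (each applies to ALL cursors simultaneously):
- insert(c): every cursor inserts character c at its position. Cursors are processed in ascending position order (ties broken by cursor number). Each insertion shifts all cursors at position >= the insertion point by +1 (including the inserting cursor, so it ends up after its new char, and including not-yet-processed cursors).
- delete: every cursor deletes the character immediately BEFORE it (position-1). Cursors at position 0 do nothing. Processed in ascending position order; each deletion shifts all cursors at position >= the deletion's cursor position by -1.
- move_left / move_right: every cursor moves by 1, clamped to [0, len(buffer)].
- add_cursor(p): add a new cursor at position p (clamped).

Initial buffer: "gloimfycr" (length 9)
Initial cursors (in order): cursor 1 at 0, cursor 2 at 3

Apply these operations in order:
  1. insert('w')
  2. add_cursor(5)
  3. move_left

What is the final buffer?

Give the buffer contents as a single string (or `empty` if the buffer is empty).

After op 1 (insert('w')): buffer="wglowimfycr" (len 11), cursors c1@1 c2@5, authorship 1...2......
After op 2 (add_cursor(5)): buffer="wglowimfycr" (len 11), cursors c1@1 c2@5 c3@5, authorship 1...2......
After op 3 (move_left): buffer="wglowimfycr" (len 11), cursors c1@0 c2@4 c3@4, authorship 1...2......

Answer: wglowimfycr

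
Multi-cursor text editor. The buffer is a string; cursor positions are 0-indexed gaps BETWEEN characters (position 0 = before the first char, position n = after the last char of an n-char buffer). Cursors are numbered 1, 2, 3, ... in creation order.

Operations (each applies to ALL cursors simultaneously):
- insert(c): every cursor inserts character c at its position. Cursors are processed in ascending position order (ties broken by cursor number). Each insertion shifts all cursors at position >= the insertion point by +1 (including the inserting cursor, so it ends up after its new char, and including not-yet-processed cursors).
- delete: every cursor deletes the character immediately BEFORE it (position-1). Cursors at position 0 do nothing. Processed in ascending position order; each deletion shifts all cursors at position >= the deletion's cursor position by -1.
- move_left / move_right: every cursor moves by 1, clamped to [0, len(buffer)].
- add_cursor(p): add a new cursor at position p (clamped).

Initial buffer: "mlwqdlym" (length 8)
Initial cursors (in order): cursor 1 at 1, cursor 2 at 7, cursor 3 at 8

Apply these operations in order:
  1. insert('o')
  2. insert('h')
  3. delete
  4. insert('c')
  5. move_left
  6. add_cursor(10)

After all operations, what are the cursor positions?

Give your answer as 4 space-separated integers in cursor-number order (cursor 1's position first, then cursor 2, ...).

Answer: 2 10 13 10

Derivation:
After op 1 (insert('o')): buffer="molwqdlyomo" (len 11), cursors c1@2 c2@9 c3@11, authorship .1......2.3
After op 2 (insert('h')): buffer="mohlwqdlyohmoh" (len 14), cursors c1@3 c2@11 c3@14, authorship .11......22.33
After op 3 (delete): buffer="molwqdlyomo" (len 11), cursors c1@2 c2@9 c3@11, authorship .1......2.3
After op 4 (insert('c')): buffer="moclwqdlyocmoc" (len 14), cursors c1@3 c2@11 c3@14, authorship .11......22.33
After op 5 (move_left): buffer="moclwqdlyocmoc" (len 14), cursors c1@2 c2@10 c3@13, authorship .11......22.33
After op 6 (add_cursor(10)): buffer="moclwqdlyocmoc" (len 14), cursors c1@2 c2@10 c4@10 c3@13, authorship .11......22.33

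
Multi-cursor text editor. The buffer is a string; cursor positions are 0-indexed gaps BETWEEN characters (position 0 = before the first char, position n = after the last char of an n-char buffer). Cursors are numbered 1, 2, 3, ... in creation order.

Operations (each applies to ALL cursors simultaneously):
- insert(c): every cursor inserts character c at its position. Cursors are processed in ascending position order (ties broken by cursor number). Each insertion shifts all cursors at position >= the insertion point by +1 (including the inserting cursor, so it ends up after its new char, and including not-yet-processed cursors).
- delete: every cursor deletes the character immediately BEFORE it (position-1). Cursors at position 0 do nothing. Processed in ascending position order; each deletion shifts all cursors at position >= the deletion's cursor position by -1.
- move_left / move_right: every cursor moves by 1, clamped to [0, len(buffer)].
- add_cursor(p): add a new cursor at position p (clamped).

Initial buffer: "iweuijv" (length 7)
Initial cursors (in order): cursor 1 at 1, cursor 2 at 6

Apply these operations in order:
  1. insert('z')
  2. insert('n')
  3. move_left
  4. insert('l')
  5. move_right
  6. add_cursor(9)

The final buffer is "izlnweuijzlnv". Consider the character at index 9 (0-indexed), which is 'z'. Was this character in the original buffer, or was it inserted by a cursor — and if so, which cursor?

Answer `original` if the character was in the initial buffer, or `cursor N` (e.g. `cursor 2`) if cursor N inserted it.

After op 1 (insert('z')): buffer="izweuijzv" (len 9), cursors c1@2 c2@8, authorship .1.....2.
After op 2 (insert('n')): buffer="iznweuijznv" (len 11), cursors c1@3 c2@10, authorship .11.....22.
After op 3 (move_left): buffer="iznweuijznv" (len 11), cursors c1@2 c2@9, authorship .11.....22.
After op 4 (insert('l')): buffer="izlnweuijzlnv" (len 13), cursors c1@3 c2@11, authorship .111.....222.
After op 5 (move_right): buffer="izlnweuijzlnv" (len 13), cursors c1@4 c2@12, authorship .111.....222.
After op 6 (add_cursor(9)): buffer="izlnweuijzlnv" (len 13), cursors c1@4 c3@9 c2@12, authorship .111.....222.
Authorship (.=original, N=cursor N): . 1 1 1 . . . . . 2 2 2 .
Index 9: author = 2

Answer: cursor 2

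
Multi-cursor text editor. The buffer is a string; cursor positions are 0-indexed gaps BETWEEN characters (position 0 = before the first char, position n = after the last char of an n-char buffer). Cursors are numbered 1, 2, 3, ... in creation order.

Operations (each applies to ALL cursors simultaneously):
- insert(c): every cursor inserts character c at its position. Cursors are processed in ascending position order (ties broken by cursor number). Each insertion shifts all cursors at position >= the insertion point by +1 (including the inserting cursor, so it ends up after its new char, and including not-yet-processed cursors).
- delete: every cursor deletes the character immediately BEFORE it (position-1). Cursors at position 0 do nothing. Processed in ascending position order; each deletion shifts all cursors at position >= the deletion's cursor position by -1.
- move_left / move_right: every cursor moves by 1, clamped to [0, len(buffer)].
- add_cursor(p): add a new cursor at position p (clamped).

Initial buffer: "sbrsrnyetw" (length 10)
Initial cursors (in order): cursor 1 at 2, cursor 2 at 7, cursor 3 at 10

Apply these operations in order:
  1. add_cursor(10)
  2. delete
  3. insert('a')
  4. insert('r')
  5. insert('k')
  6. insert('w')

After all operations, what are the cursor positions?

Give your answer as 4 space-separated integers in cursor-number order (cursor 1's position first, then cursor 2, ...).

After op 1 (add_cursor(10)): buffer="sbrsrnyetw" (len 10), cursors c1@2 c2@7 c3@10 c4@10, authorship ..........
After op 2 (delete): buffer="srsrne" (len 6), cursors c1@1 c2@5 c3@6 c4@6, authorship ......
After op 3 (insert('a')): buffer="sarsrnaeaa" (len 10), cursors c1@2 c2@7 c3@10 c4@10, authorship .1....2.34
After op 4 (insert('r')): buffer="sarrsrnareaarr" (len 14), cursors c1@3 c2@9 c3@14 c4@14, authorship .11....22.3434
After op 5 (insert('k')): buffer="sarkrsrnarkeaarrkk" (len 18), cursors c1@4 c2@11 c3@18 c4@18, authorship .111....222.343434
After op 6 (insert('w')): buffer="sarkwrsrnarkweaarrkkww" (len 22), cursors c1@5 c2@13 c3@22 c4@22, authorship .1111....2222.34343434

Answer: 5 13 22 22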